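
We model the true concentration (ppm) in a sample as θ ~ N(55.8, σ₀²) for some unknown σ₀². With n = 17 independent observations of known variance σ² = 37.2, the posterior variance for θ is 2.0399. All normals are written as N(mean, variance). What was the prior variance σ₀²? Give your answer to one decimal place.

σ₀² = 30.1

For the Normal–Normal model with known σ², precisions add: τ_n = τ₀ + n/σ².
So 1/σ₀² = 1/2.0399 − 17/37.2 = 0.490220 − 0.456989 = 0.033231.
Hence σ₀² = 1/0.033231 ≈ 30.1.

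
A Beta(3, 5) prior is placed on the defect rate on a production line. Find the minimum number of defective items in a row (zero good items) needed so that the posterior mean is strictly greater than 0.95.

After k defective items and 0 good items the posterior is Beta(3+k, 5), with mean (3+k)/(3+5+k).
Set (3+k)/(8+k) > 0.95 and solve: k > (0.95·8 − 3)/(1 − 0.95) = 92.000.
The smallest integer exceeding 92.000 is 93, and checking k=93: (96)/(101) = 0.9505 > 0.95.

k = 93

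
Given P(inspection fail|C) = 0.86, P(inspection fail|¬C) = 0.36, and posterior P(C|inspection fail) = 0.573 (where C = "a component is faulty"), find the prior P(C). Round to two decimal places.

In odds form, posterior odds = prior odds × likelihood ratio, so prior odds = posterior odds ÷ LR.
Posterior odds = 0.573/(1−0.573) = 1.3419. LR = 0.86/0.36 = 2.3889.
Prior odds = 1.3419/2.3889 = 0.5617, so P(C) = 0.5617/(1+0.5617) ≈ 0.36.

P(C) = 0.36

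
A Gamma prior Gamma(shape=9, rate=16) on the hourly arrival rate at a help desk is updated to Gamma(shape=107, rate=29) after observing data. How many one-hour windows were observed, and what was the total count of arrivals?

A Gamma(α, β) prior (rate parametrization) on a Poisson rate with n observations summing to S gives posterior Gamma(α+S, β+n).
Matching: Σxᵢ = 107 − 9 = 98 and n = 29 − 16 = 13.

n = 13 one-hour windows with total 98 arrivals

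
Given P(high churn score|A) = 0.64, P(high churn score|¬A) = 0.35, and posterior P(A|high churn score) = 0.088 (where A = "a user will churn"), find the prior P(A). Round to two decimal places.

P(A) = 0.05

Bayes' rule in odds form gives O(A|E) = O(A)·[P(E|A)/P(E|¬A)], hence O(A) = O(A|E)/LR.
Posterior odds = 0.088/(1−0.088) = 0.0965. LR = 0.64/0.35 = 1.8286.
Prior odds = 0.0965/1.8286 = 0.0528, so P(A) = 0.0528/(1+0.0528) ≈ 0.05.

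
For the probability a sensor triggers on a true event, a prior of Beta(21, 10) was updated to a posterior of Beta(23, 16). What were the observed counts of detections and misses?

A Beta(a, b) prior with s successes and f failures in binomial data gives a Beta(a+s, b+f) posterior.
So s = 23 − 21 = 2 and f = 16 − 10 = 6.

2 detections and 6 misses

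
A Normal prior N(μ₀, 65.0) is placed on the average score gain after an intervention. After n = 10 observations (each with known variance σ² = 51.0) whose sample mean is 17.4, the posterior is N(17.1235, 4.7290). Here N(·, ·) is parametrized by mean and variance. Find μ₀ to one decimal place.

μ₀ = 13.6

With known observation variance, the Normal–Normal posterior has precision τ_n = τ₀ + n/σ² and mean μ_n = (τ₀μ₀ + (n/σ²)x̄)/τ_n.
Here τ₀ = 1/65.0 = 0.015385 and τ_data = 10/51.0 = 0.196078, so τ_n = 0.211463.
Rearranging for μ₀: μ₀ = (μ_n·τ_n − τ_data·x̄)/τ₀ = (17.1235·0.211463 − 0.196078·17.4) / 0.015385 = 0.209229/0.015385 ≈ 13.6.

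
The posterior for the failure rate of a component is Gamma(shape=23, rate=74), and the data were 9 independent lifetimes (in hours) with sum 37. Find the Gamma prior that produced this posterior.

For an exponential likelihood with a Gamma(α, β) prior on the rate, n observations with total T give posterior Gamma(α+n, β+T).
So α = 23 − 9 = 14 and β = 74 − 37 = 37.

Gamma(shape=14, rate=37)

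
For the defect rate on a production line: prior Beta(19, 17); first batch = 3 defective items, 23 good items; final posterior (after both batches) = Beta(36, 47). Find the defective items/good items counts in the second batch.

Sequential conjugate updates are equivalent to a single update on the pooled data, so total successes = posterior α − prior α and total failures = posterior β − prior β.
Total across both batches: 36−19=17 defective items, 47−17=30 good items.
Subtract the first batch: 17−3=14 defective items and 30−23=7 good items.

14 defective items and 7 good items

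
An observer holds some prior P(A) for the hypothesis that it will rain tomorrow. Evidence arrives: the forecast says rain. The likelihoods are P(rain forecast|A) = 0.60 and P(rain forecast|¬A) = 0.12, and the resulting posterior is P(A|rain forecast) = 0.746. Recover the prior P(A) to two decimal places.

Bayes' rule in odds form gives O(A|E) = O(A)·[P(E|A)/P(E|¬A)], hence O(A) = O(A|E)/LR.
Posterior odds = 0.746/(1−0.746) = 2.9370. LR = 0.60/0.12 = 5.0000.
Prior odds = 2.9370/5.0000 = 0.5874, so P(A) = 0.5874/(1+0.5874) ≈ 0.37.

P(A) = 0.37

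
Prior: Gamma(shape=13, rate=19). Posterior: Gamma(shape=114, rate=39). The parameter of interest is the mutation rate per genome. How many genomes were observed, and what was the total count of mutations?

Gamma–Poisson conjugacy: posterior shape = α + Σxᵢ, posterior rate = β + n.
Matching: Σxᵢ = 114 − 13 = 101 and n = 39 − 19 = 20.

n = 20 genomes with total 101 mutations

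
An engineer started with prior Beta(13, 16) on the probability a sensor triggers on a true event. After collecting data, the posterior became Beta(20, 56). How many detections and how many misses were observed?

7 detections and 40 misses

Beta is conjugate to the binomial likelihood: posterior = Beta(a+s, b+f).
Match parameters: s=20−13=7, f=56−16=40.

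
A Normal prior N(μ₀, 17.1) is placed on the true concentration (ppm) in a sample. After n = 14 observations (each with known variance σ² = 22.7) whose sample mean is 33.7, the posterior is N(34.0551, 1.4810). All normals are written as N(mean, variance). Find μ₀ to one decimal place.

μ₀ = 37.8

With known observation variance, the Normal–Normal posterior has precision τ_n = τ₀ + n/σ² and mean μ_n = (τ₀μ₀ + (n/σ²)x̄)/τ_n.
Here τ₀ = 1/17.1 = 0.058480 and τ_data = 14/22.7 = 0.616740, so τ_n = 0.675220.
Rearranging for μ₀: μ₀ = (μ_n·τ_n − τ_data·x̄)/τ₀ = (34.0551·0.675220 − 0.616740·33.7) / 0.058480 = 2.210547/0.058480 ≈ 37.8.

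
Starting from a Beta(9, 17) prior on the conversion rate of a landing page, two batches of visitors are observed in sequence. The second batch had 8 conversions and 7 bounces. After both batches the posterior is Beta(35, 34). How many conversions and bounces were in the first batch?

Because Beta–binomial updating is additive in the counts, the combined data contributed (α_post−α_prior, β_post−β_prior) successes and failures.
Total across both batches: 35−9=26 conversions, 34−17=17 bounces.
Subtract the second batch: 26−8=18 conversions and 17−7=10 bounces.

18 conversions and 10 bounces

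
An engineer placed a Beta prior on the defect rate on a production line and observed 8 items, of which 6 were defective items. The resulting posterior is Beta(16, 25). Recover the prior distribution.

Under Beta–binomial conjugacy the posterior parameters are (a+s, b+f).
So a = 16 − 6 = 10 and b = 25 − 2 = 23.

Beta(10, 23)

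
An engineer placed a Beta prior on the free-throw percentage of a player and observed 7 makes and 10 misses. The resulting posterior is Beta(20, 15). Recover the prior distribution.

A Beta(a, b) prior with s successes and f failures in binomial data gives a Beta(a+s, b+f) posterior.
So a = 20 − 7 = 13 and b = 15 − 10 = 5.

Beta(13, 5)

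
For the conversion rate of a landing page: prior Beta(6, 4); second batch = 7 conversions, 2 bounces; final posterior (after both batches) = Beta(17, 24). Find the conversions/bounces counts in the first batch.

4 conversions and 18 bounces

Sequential conjugate updates are equivalent to a single update on the pooled data, so total successes = posterior α − prior α and total failures = posterior β − prior β.
Total across both batches: 17−6=11 conversions, 24−4=20 bounces.
Subtract the second batch: 11−7=4 conversions and 20−2=18 bounces.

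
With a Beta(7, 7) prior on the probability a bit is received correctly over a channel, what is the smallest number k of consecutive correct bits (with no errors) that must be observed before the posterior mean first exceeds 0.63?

k = 5

After k correct bits and 0 errors the posterior is Beta(7+k, 7), with mean (7+k)/(7+7+k).
Set (7+k)/(14+k) > 0.63 and solve: k > (0.63·14 − 7)/(1 − 0.63) = 4.919.
The smallest integer exceeding 4.919 is 5, and checking k=5: (12)/(19) = 0.6316 > 0.63.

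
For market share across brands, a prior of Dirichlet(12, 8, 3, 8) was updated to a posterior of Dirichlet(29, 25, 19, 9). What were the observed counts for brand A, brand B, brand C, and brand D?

counts (17, 17, 16, 1)

For a Dirichlet(α) prior with multinomial counts c, the posterior is Dirichlet(α + c) componentwise.
Counts are posterior − prior componentwise: 29−12=17, 25−8=17, 19−3=16, 9−8=1.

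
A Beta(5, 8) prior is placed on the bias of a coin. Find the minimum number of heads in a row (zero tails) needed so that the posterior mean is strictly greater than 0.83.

k = 35

After k heads and 0 tails the posterior is Beta(5+k, 8), with mean (5+k)/(5+8+k).
Set (5+k)/(13+k) > 0.83 and solve: k > (0.83·13 − 5)/(1 − 0.83) = 34.059.
The smallest integer exceeding 34.059 is 35, and checking k=35: (40)/(48) = 0.8333 > 0.83.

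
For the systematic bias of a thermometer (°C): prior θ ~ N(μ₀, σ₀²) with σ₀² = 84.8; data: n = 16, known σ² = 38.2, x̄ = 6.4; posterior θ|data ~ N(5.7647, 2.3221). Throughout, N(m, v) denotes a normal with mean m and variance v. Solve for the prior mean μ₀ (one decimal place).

With known observation variance, the Normal–Normal posterior has precision τ_n = τ₀ + n/σ² and mean μ_n = (τ₀μ₀ + (n/σ²)x̄)/τ_n.
Here τ₀ = 1/84.8 = 0.011792 and τ_data = 16/38.2 = 0.418848, so τ_n = 0.430640.
Rearranging for μ₀: μ₀ = (μ_n·τ_n − τ_data·x̄)/τ₀ = (5.7647·0.430640 − 0.418848·6.4) / 0.011792 = -0.198117/0.011792 ≈ -16.8.

μ₀ = -16.8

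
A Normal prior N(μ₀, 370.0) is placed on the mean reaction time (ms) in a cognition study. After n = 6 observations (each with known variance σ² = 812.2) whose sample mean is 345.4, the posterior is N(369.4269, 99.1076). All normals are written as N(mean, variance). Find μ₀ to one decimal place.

μ₀ = 435.1

With known observation variance, the Normal–Normal posterior has precision τ_n = τ₀ + n/σ² and mean μ_n = (τ₀μ₀ + (n/σ²)x̄)/τ_n.
Here τ₀ = 1/370.0 = 0.002703 and τ_data = 6/812.2 = 0.007387, so τ_n = 0.010090.
Rearranging for μ₀: μ₀ = (μ_n·τ_n − τ_data·x̄)/τ₀ = (369.4269·0.010090 − 0.007387·345.4) / 0.002703 = 1.176048/0.002703 ≈ 435.1.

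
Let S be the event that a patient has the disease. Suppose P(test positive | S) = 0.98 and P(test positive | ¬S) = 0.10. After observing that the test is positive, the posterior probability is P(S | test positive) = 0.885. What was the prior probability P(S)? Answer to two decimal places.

P(S) = 0.44

In odds form, posterior odds = prior odds × likelihood ratio, so prior odds = posterior odds ÷ LR.
Posterior odds = 0.885/(1−0.885) = 7.6957. LR = 0.98/0.10 = 9.8000.
Prior odds = 7.6957/9.8000 = 0.7853, so P(S) = 0.7853/(1+0.7853) ≈ 0.44.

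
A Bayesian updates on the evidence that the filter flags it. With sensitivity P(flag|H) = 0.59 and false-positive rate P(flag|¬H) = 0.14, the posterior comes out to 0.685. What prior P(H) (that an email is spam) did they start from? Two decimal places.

P(H) = 0.34

Bayes' rule in odds form gives O(H|E) = O(H)·[P(E|H)/P(E|¬H)], hence O(H) = O(H|E)/LR.
Posterior odds = 0.685/(1−0.685) = 2.1746. LR = 0.59/0.14 = 4.2143.
Prior odds = 2.1746/4.2143 = 0.5160, so P(H) = 0.5160/(1+0.5160) ≈ 0.34.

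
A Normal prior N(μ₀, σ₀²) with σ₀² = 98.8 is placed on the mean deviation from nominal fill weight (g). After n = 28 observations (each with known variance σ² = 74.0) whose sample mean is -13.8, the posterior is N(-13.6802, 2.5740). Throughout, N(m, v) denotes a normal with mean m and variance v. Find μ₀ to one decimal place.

The posterior mean is a precision-weighted average: μ_n = (τ₀μ₀ + τ_data·x̄)/(τ₀+τ_data), with τ₀=1/σ₀² and τ_data=n/σ².
Here τ₀ = 1/98.8 = 0.010121 and τ_data = 28/74.0 = 0.378378, so τ_n = 0.388499.
Rearranging for μ₀: μ₀ = (μ_n·τ_n − τ_data·x̄)/τ₀ = (-13.6802·0.388499 − 0.378378·-13.8) / 0.010121 = -0.093128/0.010121 ≈ -9.2.

μ₀ = -9.2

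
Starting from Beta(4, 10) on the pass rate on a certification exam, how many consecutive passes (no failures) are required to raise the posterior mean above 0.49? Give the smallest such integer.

After k passes and 0 failures the posterior is Beta(4+k, 10), with mean (4+k)/(4+10+k).
Set (4+k)/(14+k) > 0.49 and solve: k > (0.49·14 − 4)/(1 − 0.49) = 5.608.
The smallest integer exceeding 5.608 is 6.

k = 6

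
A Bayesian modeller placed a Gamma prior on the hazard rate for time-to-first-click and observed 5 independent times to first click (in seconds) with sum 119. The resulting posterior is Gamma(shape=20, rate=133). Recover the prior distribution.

Gamma–exponential conjugacy: posterior shape = α + n, posterior rate = β + Σtᵢ.
So α = 20 − 5 = 15 and β = 133 − 119 = 14.

Gamma(shape=15, rate=14)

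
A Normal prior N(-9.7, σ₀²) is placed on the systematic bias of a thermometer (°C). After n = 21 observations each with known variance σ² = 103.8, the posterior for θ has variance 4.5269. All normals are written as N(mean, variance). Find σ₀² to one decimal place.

σ₀² = 53.8

Posterior precision equals prior precision plus data precision: 1/σ_n² = 1/σ₀² + n/σ².
So 1/σ₀² = 1/4.5269 − 21/103.8 = 0.220902 − 0.202312 = 0.018590.
Hence σ₀² = 1/0.018590 ≈ 53.8.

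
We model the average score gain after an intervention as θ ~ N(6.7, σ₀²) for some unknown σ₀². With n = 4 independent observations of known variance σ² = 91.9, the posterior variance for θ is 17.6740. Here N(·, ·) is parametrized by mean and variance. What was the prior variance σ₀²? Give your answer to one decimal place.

Posterior precision equals prior precision plus data precision: 1/σ_n² = 1/σ₀² + n/σ².
So 1/σ₀² = 1/17.6740 − 4/91.9 = 0.056580 − 0.043526 = 0.013054.
Hence σ₀² = 1/0.013054 ≈ 76.6.

σ₀² = 76.6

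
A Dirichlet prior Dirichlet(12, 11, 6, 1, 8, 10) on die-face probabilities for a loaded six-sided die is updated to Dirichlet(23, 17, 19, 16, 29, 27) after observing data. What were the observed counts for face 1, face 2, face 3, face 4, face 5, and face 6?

For a Dirichlet(α) prior with multinomial counts c, the posterior is Dirichlet(α + c) componentwise.
Counts are posterior − prior componentwise: 23−12=11, 17−11=6, 19−6=13, 16−1=15, 29−8=21, 27−10=17.

counts (11, 6, 13, 15, 21, 17)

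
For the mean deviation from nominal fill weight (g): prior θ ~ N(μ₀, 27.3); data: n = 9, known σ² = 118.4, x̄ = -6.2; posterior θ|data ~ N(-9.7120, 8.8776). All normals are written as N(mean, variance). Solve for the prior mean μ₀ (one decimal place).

μ₀ = -17.0

With known observation variance, the Normal–Normal posterior has precision τ_n = τ₀ + n/σ² and mean μ_n = (τ₀μ₀ + (n/σ²)x̄)/τ_n.
Here τ₀ = 1/27.3 = 0.036630 and τ_data = 9/118.4 = 0.076014, so τ_n = 0.112644.
Rearranging for μ₀: μ₀ = (μ_n·τ_n − τ_data·x̄)/τ₀ = (-9.7120·0.112644 − 0.076014·-6.2) / 0.036630 = -0.622712/0.036630 ≈ -17.0.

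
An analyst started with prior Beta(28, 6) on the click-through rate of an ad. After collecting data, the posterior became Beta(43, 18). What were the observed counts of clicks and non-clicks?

15 clicks and 12 non-clicks

Beta is conjugate to the binomial likelihood: posterior = Beta(α+s, β+f).
So s = 43 − 28 = 15 and f = 18 − 6 = 12.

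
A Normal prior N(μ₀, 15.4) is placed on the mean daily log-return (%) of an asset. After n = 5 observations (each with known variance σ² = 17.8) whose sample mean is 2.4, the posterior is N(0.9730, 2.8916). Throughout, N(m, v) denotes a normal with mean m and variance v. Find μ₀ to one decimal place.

The posterior mean is a precision-weighted average: μ_n = (τ₀μ₀ + τ_data·x̄)/(τ₀+τ_data), with τ₀=1/σ₀² and τ_data=n/σ².
Here τ₀ = 1/15.4 = 0.064935 and τ_data = 5/17.8 = 0.280899, so τ_n = 0.345834.
Rearranging for μ₀: μ₀ = (μ_n·τ_n − τ_data·x̄)/τ₀ = (0.9730·0.345834 − 0.280899·2.4) / 0.064935 = -0.337661/0.064935 ≈ -5.2.

μ₀ = -5.2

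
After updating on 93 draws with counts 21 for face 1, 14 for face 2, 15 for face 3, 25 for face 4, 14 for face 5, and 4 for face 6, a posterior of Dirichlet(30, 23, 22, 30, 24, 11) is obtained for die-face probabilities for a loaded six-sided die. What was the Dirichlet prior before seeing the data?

For a Dirichlet(α) prior with multinomial counts c, the posterior is Dirichlet(α + c) componentwise.
Subtract each count from the matching posterior parameter: 30−21=9, 23−14=9, 22−15=7, 30−25=5, 24−14=10, 11−4=7.

Dirichlet(9, 9, 7, 5, 10, 7)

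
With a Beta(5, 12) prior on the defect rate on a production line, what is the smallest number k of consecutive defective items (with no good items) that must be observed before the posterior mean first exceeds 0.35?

After k defective items and 0 good items the posterior is Beta(5+k, 12), with mean (5+k)/(5+12+k).
Set (5+k)/(17+k) > 0.35 and solve: k > (0.35·17 − 5)/(1 − 0.35) = 1.462.
The smallest integer exceeding 1.462 is 2.

k = 2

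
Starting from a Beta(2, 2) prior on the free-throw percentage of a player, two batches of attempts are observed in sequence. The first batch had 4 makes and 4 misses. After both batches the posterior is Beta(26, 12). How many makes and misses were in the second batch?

20 makes and 6 misses

Sequential conjugate updates are equivalent to a single update on the pooled data, so total successes = posterior α − prior α and total failures = posterior β − prior β.
Total across both batches: 26−2=24 makes, 12−2=10 misses.
Subtract the first batch: 24−4=20 makes and 10−4=6 misses.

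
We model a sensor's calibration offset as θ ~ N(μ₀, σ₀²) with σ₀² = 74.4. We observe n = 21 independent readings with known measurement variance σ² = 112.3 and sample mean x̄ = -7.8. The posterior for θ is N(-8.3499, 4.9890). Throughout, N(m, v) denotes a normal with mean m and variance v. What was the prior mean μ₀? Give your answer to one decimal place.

The posterior mean is a precision-weighted average: μ_n = (τ₀μ₀ + τ_data·x̄)/(τ₀+τ_data), with τ₀=1/σ₀² and τ_data=n/σ².
Here τ₀ = 1/74.4 = 0.013441 and τ_data = 21/112.3 = 0.186999, so τ_n = 0.200440.
Rearranging for μ₀: μ₀ = (μ_n·τ_n − τ_data·x̄)/τ₀ = (-8.3499·0.200440 − 0.186999·-7.8) / 0.013441 = -0.215062/0.013441 ≈ -16.0.

μ₀ = -16.0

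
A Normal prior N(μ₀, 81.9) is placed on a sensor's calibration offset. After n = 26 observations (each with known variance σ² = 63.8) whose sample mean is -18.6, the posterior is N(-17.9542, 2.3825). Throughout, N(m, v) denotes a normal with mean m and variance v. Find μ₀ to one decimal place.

The posterior mean is a precision-weighted average: μ_n = (τ₀μ₀ + τ_data·x̄)/(τ₀+τ_data), with τ₀=1/σ₀² and τ_data=n/σ².
Here τ₀ = 1/81.9 = 0.012210 and τ_data = 26/63.8 = 0.407524, so τ_n = 0.419734.
Rearranging for μ₀: μ₀ = (μ_n·τ_n − τ_data·x̄)/τ₀ = (-17.9542·0.419734 − 0.407524·-18.6) / 0.012210 = 0.043958/0.012210 ≈ 3.6.

μ₀ = 3.6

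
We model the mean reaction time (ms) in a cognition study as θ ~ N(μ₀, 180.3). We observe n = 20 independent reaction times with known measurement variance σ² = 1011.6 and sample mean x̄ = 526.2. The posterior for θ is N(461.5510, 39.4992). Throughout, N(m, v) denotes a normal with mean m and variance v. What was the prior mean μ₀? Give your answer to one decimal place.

μ₀ = 231.1

The posterior mean is a precision-weighted average: μ_n = (τ₀μ₀ + τ_data·x̄)/(τ₀+τ_data), with τ₀=1/σ₀² and τ_data=n/σ².
Here τ₀ = 1/180.3 = 0.005546 and τ_data = 20/1011.6 = 0.019771, so τ_n = 0.025317.
Rearranging for μ₀: μ₀ = (μ_n·τ_n − τ_data·x̄)/τ₀ = (461.5510·0.025317 − 0.019771·526.2) / 0.005546 = 1.281586/0.005546 ≈ 231.1.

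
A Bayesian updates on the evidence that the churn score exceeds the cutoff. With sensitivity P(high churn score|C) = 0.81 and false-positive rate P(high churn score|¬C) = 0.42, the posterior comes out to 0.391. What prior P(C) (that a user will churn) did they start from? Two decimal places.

Bayes' rule in odds form gives O(C|E) = O(C)·[P(E|C)/P(E|¬C)], hence O(C) = O(C|E)/LR.
Posterior odds = 0.391/(1−0.391) = 0.6420. LR = 0.81/0.42 = 1.9286.
Prior odds = 0.6420/1.9286 = 0.3329, so P(C) = 0.3329/(1+0.3329) ≈ 0.25.

P(C) = 0.25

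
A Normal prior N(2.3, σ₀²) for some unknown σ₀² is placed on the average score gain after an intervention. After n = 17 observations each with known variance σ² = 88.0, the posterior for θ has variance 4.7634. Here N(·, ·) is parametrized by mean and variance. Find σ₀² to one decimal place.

Posterior precision equals prior precision plus data precision: 1/σ_n² = 1/σ₀² + n/σ².
So 1/σ₀² = 1/4.7634 − 17/88.0 = 0.209934 − 0.193182 = 0.016752.
Hence σ₀² = 1/0.016752 ≈ 59.7.

σ₀² = 59.7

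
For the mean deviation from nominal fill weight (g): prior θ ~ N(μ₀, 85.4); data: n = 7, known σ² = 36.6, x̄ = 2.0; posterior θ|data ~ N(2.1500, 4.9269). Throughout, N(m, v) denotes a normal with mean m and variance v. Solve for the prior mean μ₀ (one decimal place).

μ₀ = 4.6

The posterior mean is a precision-weighted average: μ_n = (τ₀μ₀ + τ_data·x̄)/(τ₀+τ_data), with τ₀=1/σ₀² and τ_data=n/σ².
Here τ₀ = 1/85.4 = 0.011710 and τ_data = 7/36.6 = 0.191257, so τ_n = 0.202967.
Rearranging for μ₀: μ₀ = (μ_n·τ_n − τ_data·x̄)/τ₀ = (2.1500·0.202967 − 0.191257·2.0) / 0.011710 = 0.053865/0.011710 ≈ 4.6.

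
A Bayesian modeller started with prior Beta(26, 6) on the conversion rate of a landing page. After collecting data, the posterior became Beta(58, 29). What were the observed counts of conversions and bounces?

32 conversions and 23 bounces

Under Beta–binomial conjugacy the posterior parameters are (a+s, b+f).
So s = 58 − 26 = 32 and f = 29 − 6 = 23.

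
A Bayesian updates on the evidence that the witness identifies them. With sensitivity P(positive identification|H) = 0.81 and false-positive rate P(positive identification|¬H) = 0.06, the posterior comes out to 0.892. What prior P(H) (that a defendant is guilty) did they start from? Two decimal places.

P(H) = 0.38

Bayes' rule in odds form gives O(H|E) = O(H)·[P(E|H)/P(E|¬H)], hence O(H) = O(H|E)/LR.
Posterior odds = 0.892/(1−0.892) = 8.2593. LR = 0.81/0.06 = 13.5000.
Prior odds = 8.2593/13.5000 = 0.6118, so P(H) = 0.6118/(1+0.6118) ≈ 0.38.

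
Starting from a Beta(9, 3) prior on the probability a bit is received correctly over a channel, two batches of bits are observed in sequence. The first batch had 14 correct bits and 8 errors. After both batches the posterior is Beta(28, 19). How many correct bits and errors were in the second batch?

5 correct bits and 8 errors

Because Beta–binomial updating is additive in the counts, the combined data contributed (α_post−α_prior, β_post−β_prior) successes and failures.
Total across both batches: 28−9=19 correct bits, 19−3=16 errors.
Subtract the first batch: 19−14=5 correct bits and 16−8=8 errors.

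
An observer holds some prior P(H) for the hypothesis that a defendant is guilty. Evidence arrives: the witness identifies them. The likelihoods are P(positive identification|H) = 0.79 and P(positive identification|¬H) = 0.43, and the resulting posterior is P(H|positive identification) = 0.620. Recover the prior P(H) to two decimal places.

P(H) = 0.47

Bayes' rule in odds form gives O(H|E) = O(H)·[P(E|H)/P(E|¬H)], hence O(H) = O(H|E)/LR.
Posterior odds = 0.620/(1−0.620) = 1.6316. LR = 0.79/0.43 = 1.8372.
Prior odds = 1.6316/1.8372 = 0.8881, so P(H) = 0.8881/(1+0.8881) ≈ 0.47.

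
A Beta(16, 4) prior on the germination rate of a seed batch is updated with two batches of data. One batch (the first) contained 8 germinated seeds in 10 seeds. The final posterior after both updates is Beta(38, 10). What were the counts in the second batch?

14 germinated seeds and 4 non-germinating seeds

Sequential conjugate updates are equivalent to a single update on the pooled data, so total successes = posterior α − prior α and total failures = posterior β − prior β.
Total across both batches: 38−16=22 germinated seeds, 10−4=6 non-germinating seeds.
Subtract the first batch: 22−8=14 germinated seeds and 6−2=4 non-germinating seeds.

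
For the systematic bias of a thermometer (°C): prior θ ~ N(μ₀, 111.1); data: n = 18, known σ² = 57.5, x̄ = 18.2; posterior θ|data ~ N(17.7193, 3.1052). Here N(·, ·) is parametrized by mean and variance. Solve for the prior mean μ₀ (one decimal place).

μ₀ = 1.0

With known observation variance, the Normal–Normal posterior has precision τ_n = τ₀ + n/σ² and mean μ_n = (τ₀μ₀ + (n/σ²)x̄)/τ_n.
Here τ₀ = 1/111.1 = 0.009001 and τ_data = 18/57.5 = 0.313043, so τ_n = 0.322044.
Rearranging for μ₀: μ₀ = (μ_n·τ_n − τ_data·x̄)/τ₀ = (17.7193·0.322044 − 0.313043·18.2) / 0.009001 = 0.009012/0.009001 ≈ 1.0.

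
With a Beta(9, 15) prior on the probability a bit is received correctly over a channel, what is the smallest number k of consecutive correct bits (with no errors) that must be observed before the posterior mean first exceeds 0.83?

After k correct bits and 0 errors the posterior is Beta(9+k, 15), with mean (9+k)/(9+15+k).
Set (9+k)/(24+k) > 0.83 and solve: k > (0.83·24 − 9)/(1 − 0.83) = 64.235.
The smallest integer exceeding 64.235 is 65, and checking k=65: (74)/(89) = 0.8315 > 0.83.

k = 65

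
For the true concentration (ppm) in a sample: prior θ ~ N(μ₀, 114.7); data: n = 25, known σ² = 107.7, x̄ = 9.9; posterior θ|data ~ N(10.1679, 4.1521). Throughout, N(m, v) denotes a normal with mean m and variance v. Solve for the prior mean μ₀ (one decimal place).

μ₀ = 17.3

With known observation variance, the Normal–Normal posterior has precision τ_n = τ₀ + n/σ² and mean μ_n = (τ₀μ₀ + (n/σ²)x̄)/τ_n.
Here τ₀ = 1/114.7 = 0.008718 and τ_data = 25/107.7 = 0.232126, so τ_n = 0.240844.
Rearranging for μ₀: μ₀ = (μ_n·τ_n − τ_data·x̄)/τ₀ = (10.1679·0.240844 − 0.232126·9.9) / 0.008718 = 0.150830/0.008718 ≈ 17.3.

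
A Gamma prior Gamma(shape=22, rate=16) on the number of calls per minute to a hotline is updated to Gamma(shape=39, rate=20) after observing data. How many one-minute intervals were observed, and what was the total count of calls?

n = 4 one-minute intervals with total 17 calls

Gamma–Poisson conjugacy: posterior shape = α + Σxᵢ, posterior rate = β + n.
Matching: Σxᵢ = 39 − 22 = 17 and n = 20 − 16 = 4.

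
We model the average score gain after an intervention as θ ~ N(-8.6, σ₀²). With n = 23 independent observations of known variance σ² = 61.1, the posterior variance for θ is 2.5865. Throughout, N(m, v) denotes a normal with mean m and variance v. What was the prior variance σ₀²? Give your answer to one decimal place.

Posterior precision equals prior precision plus data precision: 1/σ_n² = 1/σ₀² + n/σ².
So 1/σ₀² = 1/2.5865 − 23/61.1 = 0.386623 − 0.376432 = 0.010191.
Hence σ₀² = 1/0.010191 ≈ 98.1.

σ₀² = 98.1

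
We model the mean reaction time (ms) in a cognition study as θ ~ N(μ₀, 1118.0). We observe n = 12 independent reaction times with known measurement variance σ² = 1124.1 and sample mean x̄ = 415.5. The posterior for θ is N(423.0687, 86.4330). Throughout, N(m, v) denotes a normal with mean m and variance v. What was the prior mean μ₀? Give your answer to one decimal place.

μ₀ = 513.4

With known observation variance, the Normal–Normal posterior has precision τ_n = τ₀ + n/σ² and mean μ_n = (τ₀μ₀ + (n/σ²)x̄)/τ_n.
Here τ₀ = 1/1118.0 = 0.000894 and τ_data = 12/1124.1 = 0.010675, so τ_n = 0.011569.
Rearranging for μ₀: μ₀ = (μ_n·τ_n − τ_data·x̄)/τ₀ = (423.0687·0.011569 − 0.010675·415.5) / 0.000894 = 0.459019/0.000894 ≈ 513.4.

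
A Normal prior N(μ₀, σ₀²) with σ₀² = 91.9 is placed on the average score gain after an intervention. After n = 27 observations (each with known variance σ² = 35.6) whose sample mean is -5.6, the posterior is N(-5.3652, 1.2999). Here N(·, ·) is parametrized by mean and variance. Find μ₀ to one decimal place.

μ₀ = 11.0

With known observation variance, the Normal–Normal posterior has precision τ_n = τ₀ + n/σ² and mean μ_n = (τ₀μ₀ + (n/σ²)x̄)/τ_n.
Here τ₀ = 1/91.9 = 0.010881 and τ_data = 27/35.6 = 0.758427, so τ_n = 0.769308.
Rearranging for μ₀: μ₀ = (μ_n·τ_n − τ_data·x̄)/τ₀ = (-5.3652·0.769308 − 0.758427·-5.6) / 0.010881 = 0.119700/0.010881 ≈ 11.0.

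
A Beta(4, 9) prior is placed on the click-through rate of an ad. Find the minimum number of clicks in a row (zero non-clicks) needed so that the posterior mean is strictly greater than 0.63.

After k clicks and 0 non-clicks the posterior is Beta(4+k, 9), with mean (4+k)/(4+9+k).
Set (4+k)/(13+k) > 0.63 and solve: k > (0.63·13 − 4)/(1 − 0.63) = 11.324.
The smallest integer exceeding 11.324 is 12, and checking k=12: (16)/(25) = 0.6400 > 0.63.

k = 12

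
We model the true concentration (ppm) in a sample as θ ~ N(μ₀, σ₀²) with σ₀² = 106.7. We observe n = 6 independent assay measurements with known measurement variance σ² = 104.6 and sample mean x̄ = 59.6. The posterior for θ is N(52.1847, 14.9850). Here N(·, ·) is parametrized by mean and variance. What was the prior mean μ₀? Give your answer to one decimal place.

μ₀ = 6.8

The posterior mean is a precision-weighted average: μ_n = (τ₀μ₀ + τ_data·x̄)/(τ₀+τ_data), with τ₀=1/σ₀² and τ_data=n/σ².
Here τ₀ = 1/106.7 = 0.009372 and τ_data = 6/104.6 = 0.057361, so τ_n = 0.066733.
Rearranging for μ₀: μ₀ = (μ_n·τ_n − τ_data·x̄)/τ₀ = (52.1847·0.066733 − 0.057361·59.6) / 0.009372 = 0.063726/0.009372 ≈ 6.8.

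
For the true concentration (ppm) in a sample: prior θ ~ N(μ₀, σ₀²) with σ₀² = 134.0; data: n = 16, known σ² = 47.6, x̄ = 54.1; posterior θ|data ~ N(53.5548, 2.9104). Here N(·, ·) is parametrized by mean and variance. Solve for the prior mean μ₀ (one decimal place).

μ₀ = 29.0

The posterior mean is a precision-weighted average: μ_n = (τ₀μ₀ + τ_data·x̄)/(τ₀+τ_data), with τ₀=1/σ₀² and τ_data=n/σ².
Here τ₀ = 1/134.0 = 0.007463 and τ_data = 16/47.6 = 0.336134, so τ_n = 0.343597.
Rearranging for μ₀: μ₀ = (μ_n·τ_n − τ_data·x̄)/τ₀ = (53.5548·0.343597 − 0.336134·54.1) / 0.007463 = 0.216419/0.007463 ≈ 29.0.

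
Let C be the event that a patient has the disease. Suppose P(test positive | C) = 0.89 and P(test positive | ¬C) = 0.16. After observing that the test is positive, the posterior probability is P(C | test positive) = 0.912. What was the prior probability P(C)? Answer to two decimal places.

P(C) = 0.65

Bayes' rule in odds form gives O(C|E) = O(C)·[P(E|C)/P(E|¬C)], hence O(C) = O(C|E)/LR.
Posterior odds = 0.912/(1−0.912) = 10.3636. LR = 0.89/0.16 = 5.5625.
Prior odds = 10.3636/5.5625 = 1.8631, so P(C) = 1.8631/(1+1.8631) ≈ 0.65.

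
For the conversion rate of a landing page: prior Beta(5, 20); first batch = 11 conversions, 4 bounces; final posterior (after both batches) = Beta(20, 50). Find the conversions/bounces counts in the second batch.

Because Beta–binomial updating is additive in the counts, the combined data contributed (α_post−α_prior, β_post−β_prior) successes and failures.
Total across both batches: 20−5=15 conversions, 50−20=30 bounces.
Subtract the first batch: 15−11=4 conversions and 30−4=26 bounces.

4 conversions and 26 bounces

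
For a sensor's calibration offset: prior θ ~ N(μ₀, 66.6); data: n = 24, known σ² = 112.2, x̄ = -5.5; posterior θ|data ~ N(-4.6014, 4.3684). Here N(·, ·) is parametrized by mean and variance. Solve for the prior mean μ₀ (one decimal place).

The posterior mean is a precision-weighted average: μ_n = (τ₀μ₀ + τ_data·x̄)/(τ₀+τ_data), with τ₀=1/σ₀² and τ_data=n/σ².
Here τ₀ = 1/66.6 = 0.015015 and τ_data = 24/112.2 = 0.213904, so τ_n = 0.228919.
Rearranging for μ₀: μ₀ = (μ_n·τ_n − τ_data·x̄)/τ₀ = (-4.6014·0.228919 − 0.213904·-5.5) / 0.015015 = 0.123124/0.015015 ≈ 8.2.

μ₀ = 8.2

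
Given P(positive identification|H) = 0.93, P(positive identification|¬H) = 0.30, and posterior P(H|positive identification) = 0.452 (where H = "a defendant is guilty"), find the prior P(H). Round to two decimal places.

Bayes' rule in odds form gives O(H|E) = O(H)·[P(E|H)/P(E|¬H)], hence O(H) = O(H|E)/LR.
Posterior odds = 0.452/(1−0.452) = 0.8248. LR = 0.93/0.30 = 3.1000.
Prior odds = 0.8248/3.1000 = 0.2661, so P(H) = 0.2661/(1+0.2661) ≈ 0.21.

P(H) = 0.21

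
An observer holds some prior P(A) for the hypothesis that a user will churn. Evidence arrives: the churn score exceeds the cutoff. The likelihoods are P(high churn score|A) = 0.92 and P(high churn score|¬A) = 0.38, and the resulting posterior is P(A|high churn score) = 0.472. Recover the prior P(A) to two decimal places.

P(A) = 0.27

Bayes' rule in odds form gives O(A|E) = O(A)·[P(E|A)/P(E|¬A)], hence O(A) = O(A|E)/LR.
Posterior odds = 0.472/(1−0.472) = 0.8939. LR = 0.92/0.38 = 2.4211.
Prior odds = 0.8939/2.4211 = 0.3692, so P(A) = 0.3692/(1+0.3692) ≈ 0.27.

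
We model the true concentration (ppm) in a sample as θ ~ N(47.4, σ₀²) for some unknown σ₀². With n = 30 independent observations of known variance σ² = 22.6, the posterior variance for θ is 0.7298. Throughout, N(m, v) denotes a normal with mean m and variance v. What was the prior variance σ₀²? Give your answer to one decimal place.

For the Normal–Normal model with known σ², precisions add: τ_n = τ₀ + n/σ².
So 1/σ₀² = 1/0.7298 − 30/22.6 = 1.370238 − 1.327434 = 0.042804.
Hence σ₀² = 1/0.042804 ≈ 23.4.

σ₀² = 23.4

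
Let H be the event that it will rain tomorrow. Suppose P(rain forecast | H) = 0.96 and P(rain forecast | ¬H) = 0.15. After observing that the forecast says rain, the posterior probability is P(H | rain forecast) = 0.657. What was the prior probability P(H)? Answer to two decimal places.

P(H) = 0.23

Bayes' rule in odds form gives O(H|E) = O(H)·[P(E|H)/P(E|¬H)], hence O(H) = O(H|E)/LR.
Posterior odds = 0.657/(1−0.657) = 1.9155. LR = 0.96/0.15 = 6.4000.
Prior odds = 1.9155/6.4000 = 0.2993, so P(H) = 0.2993/(1+0.2993) ≈ 0.23.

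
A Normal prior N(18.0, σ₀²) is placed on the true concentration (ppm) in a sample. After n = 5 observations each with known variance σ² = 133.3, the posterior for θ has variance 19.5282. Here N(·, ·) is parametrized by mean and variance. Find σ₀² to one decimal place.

σ₀² = 73.0

Posterior precision equals prior precision plus data precision: 1/σ_n² = 1/σ₀² + n/σ².
So 1/σ₀² = 1/19.5282 − 5/133.3 = 0.051208 − 0.037509 = 0.013699.
Hence σ₀² = 1/0.013699 ≈ 73.0.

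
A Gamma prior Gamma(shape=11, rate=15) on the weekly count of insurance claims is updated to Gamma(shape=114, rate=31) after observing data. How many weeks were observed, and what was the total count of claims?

n = 16 weeks with total 103 claims

A Gamma(α, β) prior (rate parametrization) on a Poisson rate with n observations summing to S gives posterior Gamma(α+S, β+n).
Matching: Σxᵢ = 114 − 11 = 103 and n = 31 − 15 = 16.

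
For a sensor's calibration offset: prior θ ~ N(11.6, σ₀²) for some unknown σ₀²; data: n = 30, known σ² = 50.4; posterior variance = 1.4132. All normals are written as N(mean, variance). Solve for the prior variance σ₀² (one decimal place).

σ₀² = 8.9

For the Normal–Normal model with known σ², precisions add: τ_n = τ₀ + n/σ².
So 1/σ₀² = 1/1.4132 − 30/50.4 = 0.707614 − 0.595238 = 0.112376.
Hence σ₀² = 1/0.112376 ≈ 8.9.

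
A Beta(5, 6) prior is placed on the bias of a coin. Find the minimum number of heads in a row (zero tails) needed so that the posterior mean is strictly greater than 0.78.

After k heads and 0 tails the posterior is Beta(5+k, 6), with mean (5+k)/(5+6+k).
Set (5+k)/(11+k) > 0.78 and solve: k > (0.78·11 − 5)/(1 − 0.78) = 16.273.
The smallest integer exceeding 16.273 is 17.

k = 17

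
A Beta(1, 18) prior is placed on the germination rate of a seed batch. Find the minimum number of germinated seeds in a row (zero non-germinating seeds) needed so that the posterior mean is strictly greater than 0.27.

After k germinated seeds and 0 non-germinating seeds the posterior is Beta(1+k, 18), with mean (1+k)/(1+18+k).
Set (1+k)/(19+k) > 0.27 and solve: k > (0.27·19 − 1)/(1 − 0.27) = 5.658.
The smallest integer exceeding 5.658 is 6, and checking k=6: (7)/(25) = 0.2800 > 0.27.

k = 6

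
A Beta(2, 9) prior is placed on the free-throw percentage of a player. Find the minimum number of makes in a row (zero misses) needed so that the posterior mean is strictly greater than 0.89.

k = 71

After k makes and 0 misses the posterior is Beta(2+k, 9), with mean (2+k)/(2+9+k).
Set (2+k)/(11+k) > 0.89 and solve: k > (0.89·11 − 2)/(1 − 0.89) = 70.818.
The smallest integer exceeding 70.818 is 71.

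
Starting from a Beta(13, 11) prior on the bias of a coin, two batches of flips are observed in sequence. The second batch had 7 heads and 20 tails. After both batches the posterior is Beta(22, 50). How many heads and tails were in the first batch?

Sequential conjugate updates are equivalent to a single update on the pooled data, so total successes = posterior α − prior α and total failures = posterior β − prior β.
Total across both batches: 22−13=9 heads, 50−11=39 tails.
Subtract the second batch: 9−7=2 heads and 39−20=19 tails.

2 heads and 19 tails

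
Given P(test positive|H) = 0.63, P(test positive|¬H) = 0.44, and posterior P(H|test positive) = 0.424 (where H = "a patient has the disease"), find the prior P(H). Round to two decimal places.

Bayes' rule in odds form gives O(H|E) = O(H)·[P(E|H)/P(E|¬H)], hence O(H) = O(H|E)/LR.
Posterior odds = 0.424/(1−0.424) = 0.7361. LR = 0.63/0.44 = 1.4318.
Prior odds = 0.7361/1.4318 = 0.5141, so P(H) = 0.5141/(1+0.5141) ≈ 0.34.

P(H) = 0.34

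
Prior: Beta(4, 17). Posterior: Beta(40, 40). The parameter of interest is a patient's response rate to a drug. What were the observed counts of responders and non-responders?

Beta is conjugate to the binomial likelihood: posterior = Beta(α+s, β+f).
Match parameters: s=40−4=36, f=40−17=23.

36 responders and 23 non-responders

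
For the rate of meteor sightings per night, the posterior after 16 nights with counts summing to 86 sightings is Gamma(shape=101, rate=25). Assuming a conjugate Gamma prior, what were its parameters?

A Gamma(α, β) prior (rate parametrization) on a Poisson rate with n observations summing to S gives posterior Gamma(α+S, β+n).
So α = 101 − 86 = 15 and β = 25 − 16 = 9.

Gamma(shape=15, rate=9)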